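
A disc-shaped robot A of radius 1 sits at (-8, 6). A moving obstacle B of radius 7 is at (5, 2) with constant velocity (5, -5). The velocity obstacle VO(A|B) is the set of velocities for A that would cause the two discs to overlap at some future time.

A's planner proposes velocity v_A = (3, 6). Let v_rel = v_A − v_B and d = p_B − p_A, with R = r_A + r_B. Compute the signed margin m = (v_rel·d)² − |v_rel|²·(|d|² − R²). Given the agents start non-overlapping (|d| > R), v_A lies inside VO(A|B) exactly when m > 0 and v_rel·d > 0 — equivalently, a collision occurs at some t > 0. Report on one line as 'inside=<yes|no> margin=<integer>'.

d = (13, -4),  |d|² = 185;  R = 1+7 = 8,  c = 185−8² = 121
v_rel = (-2, 11),  |v_rel|² = 125;  v_rel·d = (-2)·(13) + (11)·(-4) = -70
125·t² + 140·t + 121 = 0  ⇒  m = (-70)² − 125·121 = -10225
m = -10225 < 0,  v_rel·d = -70 < 0  ⇒  outside

inside=no margin=-10225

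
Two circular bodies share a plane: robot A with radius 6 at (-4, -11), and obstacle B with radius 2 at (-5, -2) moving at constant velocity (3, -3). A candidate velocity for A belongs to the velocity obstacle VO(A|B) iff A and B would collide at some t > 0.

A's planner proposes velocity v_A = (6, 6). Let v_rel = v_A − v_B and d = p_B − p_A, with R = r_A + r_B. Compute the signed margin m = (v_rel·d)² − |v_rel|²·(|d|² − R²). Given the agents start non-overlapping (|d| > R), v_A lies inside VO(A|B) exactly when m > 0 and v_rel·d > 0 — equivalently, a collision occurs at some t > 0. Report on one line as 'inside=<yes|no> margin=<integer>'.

d = (-1, 9),  |d|² = 82;  R = 6+2 = 8,  c = 82−8² = 18
v_rel = (3, 9),  |v_rel|² = 90;  v_rel·d = (3)·(-1) + (9)·(9) = 78
90·t² − 156·t + 18 = 0  ⇒  m = 78² − 90·18 = 4464
m = 4464 > 0,  v_rel·d = 78 > 0  ⇒  inside

inside=yes margin=4464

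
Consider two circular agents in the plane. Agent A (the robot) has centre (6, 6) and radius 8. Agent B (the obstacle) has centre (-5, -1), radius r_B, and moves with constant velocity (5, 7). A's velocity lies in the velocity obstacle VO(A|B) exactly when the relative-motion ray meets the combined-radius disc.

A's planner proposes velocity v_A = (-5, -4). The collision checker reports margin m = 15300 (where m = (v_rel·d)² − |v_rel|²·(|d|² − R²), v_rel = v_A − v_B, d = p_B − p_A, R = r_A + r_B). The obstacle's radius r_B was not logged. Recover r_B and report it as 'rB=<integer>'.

m = 15300
d = (-11, -7);  v_rel = (-10, -11),  |v_rel|² = 221
v_rel×d = (-10)·(-7) − (-11)·(-11) = -51
since m = R²·221 − (-51)²:  R² = (2601 + 15300) / 221 = 81
R = √81 = 9  ⇒  r_B = 9 − 8 = 1

rB=1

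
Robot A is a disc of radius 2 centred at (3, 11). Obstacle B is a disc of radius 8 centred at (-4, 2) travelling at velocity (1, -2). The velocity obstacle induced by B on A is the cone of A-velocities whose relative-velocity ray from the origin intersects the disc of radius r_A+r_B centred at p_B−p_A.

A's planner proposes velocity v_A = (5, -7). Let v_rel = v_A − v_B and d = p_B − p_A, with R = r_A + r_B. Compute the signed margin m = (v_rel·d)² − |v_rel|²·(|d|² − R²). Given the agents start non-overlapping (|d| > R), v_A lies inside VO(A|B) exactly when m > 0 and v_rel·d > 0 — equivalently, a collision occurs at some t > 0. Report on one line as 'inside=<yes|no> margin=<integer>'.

d = (-7, -9),  |d|² = 130;  R = 2+8 = 10,  c = 130−10² = 30
v_rel = (4, -5),  |v_rel|² = 41;  v_rel·d = (4)·(-7) + (-5)·(-9) = 17
41·t² − 34·t + 30 = 0  ⇒  m = 17² − 41·30 = -941
m = -941 < 0,  v_rel·d = 17 > 0  ⇒  outside

inside=no margin=-941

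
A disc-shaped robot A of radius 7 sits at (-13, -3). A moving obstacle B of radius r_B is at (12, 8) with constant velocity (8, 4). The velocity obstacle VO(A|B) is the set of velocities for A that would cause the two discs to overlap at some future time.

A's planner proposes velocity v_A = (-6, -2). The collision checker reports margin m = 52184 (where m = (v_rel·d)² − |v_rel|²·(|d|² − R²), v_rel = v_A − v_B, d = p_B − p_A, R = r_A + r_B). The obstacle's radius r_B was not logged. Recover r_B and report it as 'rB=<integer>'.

m = 52184
d = (25, 11);  v_rel = (-14, -6),  |v_rel|² = 232
v_rel×d = (-14)·(11) − (-6)·(25) = -4
since m = R²·232 − (-4)²:  R² = (16 + 52184) / 232 = 225
R = √225 = 15  ⇒  r_B = 15 − 7 = 8

rB=8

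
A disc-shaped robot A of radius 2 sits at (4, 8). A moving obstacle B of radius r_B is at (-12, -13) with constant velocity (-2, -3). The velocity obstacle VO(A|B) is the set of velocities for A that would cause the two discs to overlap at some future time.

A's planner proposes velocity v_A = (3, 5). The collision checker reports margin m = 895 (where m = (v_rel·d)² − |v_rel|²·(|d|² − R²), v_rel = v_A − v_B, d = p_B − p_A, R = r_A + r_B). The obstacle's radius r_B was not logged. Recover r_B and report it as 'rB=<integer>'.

m = 895
d = (-16, -21);  v_rel = (5, 8),  |v_rel|² = 89
v_rel×d = (5)·(-21) − (8)·(-16) = 23
since m = R²·89 − 23²:  R² = (529 + 895) / 89 = 16
R = √16 = 4  ⇒  r_B = 4 − 2 = 2

rB=2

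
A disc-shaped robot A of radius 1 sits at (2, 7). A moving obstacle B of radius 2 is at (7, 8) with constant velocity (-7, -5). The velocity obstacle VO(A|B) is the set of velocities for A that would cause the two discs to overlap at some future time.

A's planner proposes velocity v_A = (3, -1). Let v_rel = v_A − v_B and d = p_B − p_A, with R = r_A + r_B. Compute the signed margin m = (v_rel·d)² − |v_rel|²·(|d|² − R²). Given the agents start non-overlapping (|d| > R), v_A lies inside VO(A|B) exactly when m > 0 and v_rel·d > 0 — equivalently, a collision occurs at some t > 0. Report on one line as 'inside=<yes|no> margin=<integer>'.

d = (5, 1),  |d|² = 26;  R = 1+2 = 3,  c = 26−3² = 17
v_rel = (10, 4),  |v_rel|² = 116;  v_rel·d = (10)·(5) + (4)·(1) = 54
116·t² − 108·t + 17 = 0  ⇒  m = 54² − 116·17 = 944
m = 944 > 0,  v_rel·d = 54 > 0  ⇒  inside

inside=yes margin=944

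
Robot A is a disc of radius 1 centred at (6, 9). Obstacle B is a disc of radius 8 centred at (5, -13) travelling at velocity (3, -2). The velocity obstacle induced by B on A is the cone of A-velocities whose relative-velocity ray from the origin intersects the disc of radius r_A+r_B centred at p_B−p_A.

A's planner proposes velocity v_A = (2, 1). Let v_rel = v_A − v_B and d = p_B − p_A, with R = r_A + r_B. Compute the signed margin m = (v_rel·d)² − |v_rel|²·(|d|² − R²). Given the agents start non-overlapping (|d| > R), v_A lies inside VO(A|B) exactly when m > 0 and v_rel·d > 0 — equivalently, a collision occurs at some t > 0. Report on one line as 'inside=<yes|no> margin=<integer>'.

d = (-1, -22),  |d|² = 485;  R = 1+8 = 9,  c = 485−9² = 404
v_rel = (-1, 3),  |v_rel|² = 10;  v_rel·d = (-1)·(-1) + (3)·(-22) = -65
10·t² + 130·t + 404 = 0  ⇒  m = (-65)² − 10·404 = 185
m = 185 > 0,  v_rel·d = -65 < 0  ⇒  outside

inside=no margin=185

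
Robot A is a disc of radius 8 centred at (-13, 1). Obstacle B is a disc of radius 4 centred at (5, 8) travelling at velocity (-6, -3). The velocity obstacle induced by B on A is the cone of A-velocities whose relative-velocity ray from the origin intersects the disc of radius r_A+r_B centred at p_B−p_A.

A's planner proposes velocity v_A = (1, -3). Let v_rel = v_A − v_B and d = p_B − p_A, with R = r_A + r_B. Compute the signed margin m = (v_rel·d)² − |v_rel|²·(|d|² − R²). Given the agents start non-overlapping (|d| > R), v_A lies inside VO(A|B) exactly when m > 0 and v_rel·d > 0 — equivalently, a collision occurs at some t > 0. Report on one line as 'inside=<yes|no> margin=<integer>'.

d = (18, 7),  |d|² = 373;  R = 8+4 = 12,  c = 373−12² = 229
v_rel = (7, 0),  |v_rel|² = 49;  v_rel·d = (7)·(18) + (0)·(7) = 126
49·t² − 252·t + 229 = 0  ⇒  m = 126² − 49·229 = 4655
m = 4655 > 0,  v_rel·d = 126 > 0  ⇒  inside

inside=yes margin=4655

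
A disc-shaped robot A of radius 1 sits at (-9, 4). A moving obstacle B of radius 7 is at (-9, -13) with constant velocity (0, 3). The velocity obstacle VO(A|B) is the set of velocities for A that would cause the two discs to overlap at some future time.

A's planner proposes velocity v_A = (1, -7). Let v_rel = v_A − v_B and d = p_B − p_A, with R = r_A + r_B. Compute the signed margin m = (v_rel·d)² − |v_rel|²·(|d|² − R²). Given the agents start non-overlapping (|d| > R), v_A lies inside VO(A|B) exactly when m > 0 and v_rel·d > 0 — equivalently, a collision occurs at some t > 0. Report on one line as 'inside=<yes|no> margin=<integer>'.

d = (0, -17),  |d|² = 289;  R = 1+7 = 8,  c = 289−8² = 225
v_rel = (1, -10),  |v_rel|² = 101;  v_rel·d = (1)·(0) + (-10)·(-17) = 170
101·t² − 340·t + 225 = 0  ⇒  m = 170² − 101·225 = 6175
m = 6175 > 0,  v_rel·d = 170 > 0  ⇒  inside

inside=yes margin=6175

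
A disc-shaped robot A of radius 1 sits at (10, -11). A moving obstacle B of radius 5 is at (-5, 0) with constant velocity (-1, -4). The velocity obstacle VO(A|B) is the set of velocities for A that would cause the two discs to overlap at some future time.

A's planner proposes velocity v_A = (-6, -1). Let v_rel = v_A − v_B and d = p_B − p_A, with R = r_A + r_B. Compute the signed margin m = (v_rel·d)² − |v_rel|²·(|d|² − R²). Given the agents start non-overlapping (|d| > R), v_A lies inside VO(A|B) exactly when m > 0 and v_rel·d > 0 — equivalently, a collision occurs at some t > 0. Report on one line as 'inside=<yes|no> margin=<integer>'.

d = (-15, 11),  |d|² = 346;  R = 1+5 = 6,  c = 346−6² = 310
v_rel = (-5, 3),  |v_rel|² = 34;  v_rel·d = (-5)·(-15) + (3)·(11) = 108
34·t² − 216·t + 310 = 0  ⇒  m = 108² − 34·310 = 1124
m = 1124 > 0,  v_rel·d = 108 > 0  ⇒  inside

inside=yes margin=1124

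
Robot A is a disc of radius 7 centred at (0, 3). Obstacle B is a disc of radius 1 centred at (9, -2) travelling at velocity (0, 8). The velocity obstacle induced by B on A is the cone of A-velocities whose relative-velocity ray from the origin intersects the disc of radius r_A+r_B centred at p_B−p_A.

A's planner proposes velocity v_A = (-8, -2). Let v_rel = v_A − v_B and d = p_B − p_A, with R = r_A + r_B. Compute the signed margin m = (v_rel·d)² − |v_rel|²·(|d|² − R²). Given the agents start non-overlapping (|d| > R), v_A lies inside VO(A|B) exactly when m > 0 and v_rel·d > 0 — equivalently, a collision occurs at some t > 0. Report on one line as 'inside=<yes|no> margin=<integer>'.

d = (9, -5),  |d|² = 106;  R = 7+1 = 8,  c = 106−8² = 42
v_rel = (-8, -10),  |v_rel|² = 164;  v_rel·d = (-8)·(9) + (-10)·(-5) = -22
164·t² + 44·t + 42 = 0  ⇒  m = (-22)² − 164·42 = -6404
m = -6404 < 0,  v_rel·d = -22 < 0  ⇒  outside

inside=no margin=-6404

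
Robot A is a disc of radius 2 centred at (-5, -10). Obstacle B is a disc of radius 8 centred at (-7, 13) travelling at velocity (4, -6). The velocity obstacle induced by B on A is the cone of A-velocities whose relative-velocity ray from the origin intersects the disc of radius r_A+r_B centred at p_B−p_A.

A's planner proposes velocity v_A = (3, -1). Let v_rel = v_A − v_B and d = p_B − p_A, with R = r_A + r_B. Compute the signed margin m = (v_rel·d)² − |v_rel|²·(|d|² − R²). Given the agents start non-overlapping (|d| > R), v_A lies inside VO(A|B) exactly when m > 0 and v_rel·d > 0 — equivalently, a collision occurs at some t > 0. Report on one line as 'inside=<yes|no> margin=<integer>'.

d = (-2, 23),  |d|² = 533;  R = 2+8 = 10,  c = 533−10² = 433
v_rel = (-1, 5),  |v_rel|² = 26;  v_rel·d = (-1)·(-2) + (5)·(23) = 117
26·t² − 234·t + 433 = 0  ⇒  m = 117² − 26·433 = 2431
m = 2431 > 0,  v_rel·d = 117 > 0  ⇒  inside

inside=yes margin=2431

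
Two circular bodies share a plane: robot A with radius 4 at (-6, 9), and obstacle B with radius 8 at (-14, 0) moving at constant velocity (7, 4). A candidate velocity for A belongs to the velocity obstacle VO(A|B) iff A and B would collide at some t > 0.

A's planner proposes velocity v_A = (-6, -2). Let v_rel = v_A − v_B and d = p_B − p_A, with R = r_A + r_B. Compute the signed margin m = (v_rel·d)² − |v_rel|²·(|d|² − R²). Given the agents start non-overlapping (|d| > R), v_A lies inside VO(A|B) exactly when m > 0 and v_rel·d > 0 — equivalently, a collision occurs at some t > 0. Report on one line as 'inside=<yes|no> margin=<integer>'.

d = (-8, -9),  |d|² = 145;  R = 4+8 = 12,  c = 145−12² = 1
v_rel = (-13, -6),  |v_rel|² = 205;  v_rel·d = (-13)·(-8) + (-6)·(-9) = 158
205·t² − 316·t + 1 = 0  ⇒  m = 158² − 205·1 = 24759
m = 24759 > 0,  v_rel·d = 158 > 0  ⇒  inside

inside=yes margin=24759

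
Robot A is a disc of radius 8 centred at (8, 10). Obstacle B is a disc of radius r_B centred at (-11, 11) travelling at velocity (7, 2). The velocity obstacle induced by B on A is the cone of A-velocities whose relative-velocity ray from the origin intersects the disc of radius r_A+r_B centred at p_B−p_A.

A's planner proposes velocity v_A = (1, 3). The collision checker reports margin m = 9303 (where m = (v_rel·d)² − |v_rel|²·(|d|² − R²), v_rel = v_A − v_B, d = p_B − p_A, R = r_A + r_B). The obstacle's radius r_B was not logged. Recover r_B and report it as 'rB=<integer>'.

m = 9303
d = (-19, 1);  v_rel = (-6, 1),  |v_rel|² = 37
v_rel×d = (-6)·(1) − (1)·(-19) = 13
since m = R²·37 − 13²:  R² = (169 + 9303) / 37 = 256
R = √256 = 16  ⇒  r_B = 16 − 8 = 8

rB=8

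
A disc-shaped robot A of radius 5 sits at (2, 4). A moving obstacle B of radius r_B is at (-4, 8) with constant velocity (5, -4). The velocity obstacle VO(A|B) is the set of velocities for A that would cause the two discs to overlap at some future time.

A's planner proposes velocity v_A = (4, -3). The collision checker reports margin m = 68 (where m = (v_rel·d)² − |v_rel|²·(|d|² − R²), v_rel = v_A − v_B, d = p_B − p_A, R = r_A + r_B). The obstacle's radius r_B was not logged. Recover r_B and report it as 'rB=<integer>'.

m = 68
d = (-6, 4);  v_rel = (-1, 1),  |v_rel|² = 2
v_rel×d = (-1)·(4) − (1)·(-6) = 2
since m = R²·2 − 2²:  R² = (4 + 68) / 2 = 36
R = √36 = 6  ⇒  r_B = 6 − 5 = 1

rB=1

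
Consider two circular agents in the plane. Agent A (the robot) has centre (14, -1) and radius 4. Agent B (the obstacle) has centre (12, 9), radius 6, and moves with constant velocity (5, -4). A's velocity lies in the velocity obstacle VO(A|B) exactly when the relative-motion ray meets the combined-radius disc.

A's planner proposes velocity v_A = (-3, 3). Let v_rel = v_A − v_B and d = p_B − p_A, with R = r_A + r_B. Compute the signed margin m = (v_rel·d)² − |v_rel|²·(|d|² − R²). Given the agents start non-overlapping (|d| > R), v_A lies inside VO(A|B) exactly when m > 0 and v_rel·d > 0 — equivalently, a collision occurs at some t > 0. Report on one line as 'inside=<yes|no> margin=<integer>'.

d = (-2, 10),  |d|² = 104;  R = 4+6 = 10,  c = 104−10² = 4
v_rel = (-8, 7),  |v_rel|² = 113;  v_rel·d = (-8)·(-2) + (7)·(10) = 86
113·t² − 172·t + 4 = 0  ⇒  m = 86² − 113·4 = 6944
m = 6944 > 0,  v_rel·d = 86 > 0  ⇒  inside

inside=yes margin=6944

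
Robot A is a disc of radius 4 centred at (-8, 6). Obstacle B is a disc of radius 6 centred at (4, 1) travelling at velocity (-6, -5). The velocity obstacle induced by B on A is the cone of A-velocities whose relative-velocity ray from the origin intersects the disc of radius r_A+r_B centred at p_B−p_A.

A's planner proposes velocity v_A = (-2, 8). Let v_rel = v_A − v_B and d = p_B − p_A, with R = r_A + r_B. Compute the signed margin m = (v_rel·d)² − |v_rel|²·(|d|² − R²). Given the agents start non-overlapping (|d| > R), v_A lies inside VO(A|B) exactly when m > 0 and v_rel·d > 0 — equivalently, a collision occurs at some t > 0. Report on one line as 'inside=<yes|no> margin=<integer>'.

d = (12, -5),  |d|² = 169;  R = 4+6 = 10,  c = 169−10² = 69
v_rel = (4, 13),  |v_rel|² = 185;  v_rel·d = (4)·(12) + (13)·(-5) = -17
185·t² + 34·t + 69 = 0  ⇒  m = (-17)² − 185·69 = -12476
m = -12476 < 0,  v_rel·d = -17 < 0  ⇒  outside

inside=no margin=-12476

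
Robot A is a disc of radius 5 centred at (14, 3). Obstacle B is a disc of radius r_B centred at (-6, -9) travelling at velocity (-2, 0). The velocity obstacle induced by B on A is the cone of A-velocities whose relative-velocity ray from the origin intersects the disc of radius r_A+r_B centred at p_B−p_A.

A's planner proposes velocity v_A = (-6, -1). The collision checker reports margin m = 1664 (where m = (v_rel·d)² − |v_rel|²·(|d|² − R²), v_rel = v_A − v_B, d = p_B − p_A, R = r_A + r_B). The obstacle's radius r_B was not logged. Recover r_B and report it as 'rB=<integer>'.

m = 1664
d = (-20, -12);  v_rel = (-4, -1),  |v_rel|² = 17
v_rel×d = (-4)·(-12) − (-1)·(-20) = 28
since m = R²·17 − 28²:  R² = (784 + 1664) / 17 = 144
R = √144 = 12  ⇒  r_B = 12 − 5 = 7

rB=7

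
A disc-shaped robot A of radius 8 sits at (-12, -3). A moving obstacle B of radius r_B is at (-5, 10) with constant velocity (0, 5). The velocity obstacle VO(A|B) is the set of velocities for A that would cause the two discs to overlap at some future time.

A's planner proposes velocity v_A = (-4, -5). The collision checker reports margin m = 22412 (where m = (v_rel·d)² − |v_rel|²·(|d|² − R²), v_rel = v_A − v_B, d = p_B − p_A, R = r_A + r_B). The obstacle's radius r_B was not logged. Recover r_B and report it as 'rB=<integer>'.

m = 22412
d = (7, 13);  v_rel = (-4, -10),  |v_rel|² = 116
v_rel×d = (-4)·(13) − (-10)·(7) = 18
since m = R²·116 − 18²:  R² = (324 + 22412) / 116 = 196
R = √196 = 14  ⇒  r_B = 14 − 8 = 6

rB=6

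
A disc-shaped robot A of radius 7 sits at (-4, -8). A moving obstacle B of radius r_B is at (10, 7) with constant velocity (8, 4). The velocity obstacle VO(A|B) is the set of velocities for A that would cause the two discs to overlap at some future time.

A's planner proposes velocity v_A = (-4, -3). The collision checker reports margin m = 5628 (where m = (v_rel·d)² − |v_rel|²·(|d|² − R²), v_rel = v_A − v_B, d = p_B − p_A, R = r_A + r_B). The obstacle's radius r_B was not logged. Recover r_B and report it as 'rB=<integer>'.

m = 5628
d = (14, 15);  v_rel = (-12, -7),  |v_rel|² = 193
v_rel×d = (-12)·(15) − (-7)·(14) = -82
since m = R²·193 − (-82)²:  R² = (6724 + 5628) / 193 = 64
R = √64 = 8  ⇒  r_B = 8 − 7 = 1

rB=1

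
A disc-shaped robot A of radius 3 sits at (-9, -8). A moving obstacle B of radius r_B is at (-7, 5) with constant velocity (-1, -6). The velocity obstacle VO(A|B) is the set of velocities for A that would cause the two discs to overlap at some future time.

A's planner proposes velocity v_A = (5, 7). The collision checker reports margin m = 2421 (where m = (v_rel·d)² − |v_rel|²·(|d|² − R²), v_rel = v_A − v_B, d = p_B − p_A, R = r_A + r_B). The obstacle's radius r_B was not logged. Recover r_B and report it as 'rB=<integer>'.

m = 2421
d = (2, 13);  v_rel = (6, 13),  |v_rel|² = 205
v_rel×d = (6)·(13) − (13)·(2) = 52
since m = R²·205 − 52²:  R² = (2704 + 2421) / 205 = 25
R = √25 = 5  ⇒  r_B = 5 − 3 = 2

rB=2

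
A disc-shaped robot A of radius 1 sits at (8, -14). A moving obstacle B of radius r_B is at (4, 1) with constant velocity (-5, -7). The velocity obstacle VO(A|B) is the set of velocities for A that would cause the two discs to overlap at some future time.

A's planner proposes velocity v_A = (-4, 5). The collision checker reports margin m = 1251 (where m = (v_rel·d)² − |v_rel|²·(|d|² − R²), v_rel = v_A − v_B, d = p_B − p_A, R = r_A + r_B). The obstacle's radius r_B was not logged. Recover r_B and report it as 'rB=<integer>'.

m = 1251
d = (-4, 15);  v_rel = (1, 12),  |v_rel|² = 145
v_rel×d = (1)·(15) − (12)·(-4) = 63
since m = R²·145 − 63²:  R² = (3969 + 1251) / 145 = 36
R = √36 = 6  ⇒  r_B = 6 − 1 = 5

rB=5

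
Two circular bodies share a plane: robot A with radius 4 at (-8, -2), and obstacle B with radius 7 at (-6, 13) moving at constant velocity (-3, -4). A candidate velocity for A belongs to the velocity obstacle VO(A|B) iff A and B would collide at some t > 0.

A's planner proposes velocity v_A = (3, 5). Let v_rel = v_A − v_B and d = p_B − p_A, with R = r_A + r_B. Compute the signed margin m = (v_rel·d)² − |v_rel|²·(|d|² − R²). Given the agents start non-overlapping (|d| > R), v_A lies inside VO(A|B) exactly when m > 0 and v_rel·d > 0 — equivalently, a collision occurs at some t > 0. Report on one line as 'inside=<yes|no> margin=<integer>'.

d = (2, 15),  |d|² = 229;  R = 4+7 = 11,  c = 229−11² = 108
v_rel = (6, 9),  |v_rel|² = 117;  v_rel·d = (6)·(2) + (9)·(15) = 147
117·t² − 294·t + 108 = 0  ⇒  m = 147² − 117·108 = 8973
m = 8973 > 0,  v_rel·d = 147 > 0  ⇒  inside

inside=yes margin=8973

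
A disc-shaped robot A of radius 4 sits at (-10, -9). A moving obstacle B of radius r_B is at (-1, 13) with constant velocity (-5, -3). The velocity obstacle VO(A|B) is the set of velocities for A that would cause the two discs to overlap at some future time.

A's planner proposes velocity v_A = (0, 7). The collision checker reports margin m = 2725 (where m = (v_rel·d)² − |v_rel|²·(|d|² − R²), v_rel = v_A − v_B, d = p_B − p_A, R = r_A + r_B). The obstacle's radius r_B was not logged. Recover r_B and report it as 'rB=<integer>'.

m = 2725
d = (9, 22);  v_rel = (5, 10),  |v_rel|² = 125
v_rel×d = (5)·(22) − (10)·(9) = 20
since m = R²·125 − 20²:  R² = (400 + 2725) / 125 = 25
R = √25 = 5  ⇒  r_B = 5 − 4 = 1

rB=1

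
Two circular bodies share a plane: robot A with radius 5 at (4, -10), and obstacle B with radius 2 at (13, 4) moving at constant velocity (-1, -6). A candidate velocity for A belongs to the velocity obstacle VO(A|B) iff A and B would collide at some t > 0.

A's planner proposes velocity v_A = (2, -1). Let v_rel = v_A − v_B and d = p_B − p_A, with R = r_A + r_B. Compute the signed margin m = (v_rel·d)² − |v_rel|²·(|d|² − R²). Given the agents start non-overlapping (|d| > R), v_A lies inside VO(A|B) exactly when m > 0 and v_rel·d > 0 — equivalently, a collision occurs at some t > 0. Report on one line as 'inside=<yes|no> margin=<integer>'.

d = (9, 14),  |d|² = 277;  R = 5+2 = 7,  c = 277−7² = 228
v_rel = (3, 5),  |v_rel|² = 34;  v_rel·d = (3)·(9) + (5)·(14) = 97
34·t² − 194·t + 228 = 0  ⇒  m = 97² − 34·228 = 1657
m = 1657 > 0,  v_rel·d = 97 > 0  ⇒  inside

inside=yes margin=1657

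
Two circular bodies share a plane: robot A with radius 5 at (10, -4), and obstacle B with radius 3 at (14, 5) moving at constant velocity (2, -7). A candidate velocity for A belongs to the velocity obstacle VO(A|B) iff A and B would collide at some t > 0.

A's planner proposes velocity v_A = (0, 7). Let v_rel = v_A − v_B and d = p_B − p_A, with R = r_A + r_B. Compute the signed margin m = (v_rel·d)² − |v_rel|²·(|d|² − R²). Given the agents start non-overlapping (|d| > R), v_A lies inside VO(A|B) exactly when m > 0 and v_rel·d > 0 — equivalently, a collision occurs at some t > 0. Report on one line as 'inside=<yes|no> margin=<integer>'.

d = (4, 9),  |d|² = 97;  R = 5+3 = 8,  c = 97−8² = 33
v_rel = (-2, 14),  |v_rel|² = 200;  v_rel·d = (-2)·(4) + (14)·(9) = 118
200·t² − 236·t + 33 = 0  ⇒  m = 118² − 200·33 = 7324
m = 7324 > 0,  v_rel·d = 118 > 0  ⇒  inside

inside=yes margin=7324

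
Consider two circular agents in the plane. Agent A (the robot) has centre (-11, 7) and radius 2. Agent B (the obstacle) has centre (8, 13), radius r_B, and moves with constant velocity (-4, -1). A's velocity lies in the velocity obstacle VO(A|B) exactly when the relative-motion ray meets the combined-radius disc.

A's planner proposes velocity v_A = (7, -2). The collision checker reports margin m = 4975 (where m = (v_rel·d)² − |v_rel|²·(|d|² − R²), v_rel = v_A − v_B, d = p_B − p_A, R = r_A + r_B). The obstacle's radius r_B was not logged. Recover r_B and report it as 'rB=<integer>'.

m = 4975
d = (19, 6);  v_rel = (11, -1),  |v_rel|² = 122
v_rel×d = (11)·(6) − (-1)·(19) = 85
since m = R²·122 − 85²:  R² = (7225 + 4975) / 122 = 100
R = √100 = 10  ⇒  r_B = 10 − 2 = 8

rB=8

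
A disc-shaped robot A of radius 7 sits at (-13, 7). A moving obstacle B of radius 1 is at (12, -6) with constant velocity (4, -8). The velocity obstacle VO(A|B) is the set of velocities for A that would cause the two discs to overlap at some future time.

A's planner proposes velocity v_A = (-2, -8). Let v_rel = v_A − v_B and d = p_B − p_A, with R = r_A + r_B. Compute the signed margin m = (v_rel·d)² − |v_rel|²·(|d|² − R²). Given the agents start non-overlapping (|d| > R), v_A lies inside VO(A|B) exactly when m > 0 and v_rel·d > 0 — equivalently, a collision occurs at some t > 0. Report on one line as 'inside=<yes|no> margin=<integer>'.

d = (25, -13),  |d|² = 794;  R = 7+1 = 8,  c = 794−8² = 730
v_rel = (-6, 0),  |v_rel|² = 36;  v_rel·d = (-6)·(25) + (0)·(-13) = -150
36·t² + 300·t + 730 = 0  ⇒  m = (-150)² − 36·730 = -3780
m = -3780 < 0,  v_rel·d = -150 < 0  ⇒  outside

inside=no margin=-3780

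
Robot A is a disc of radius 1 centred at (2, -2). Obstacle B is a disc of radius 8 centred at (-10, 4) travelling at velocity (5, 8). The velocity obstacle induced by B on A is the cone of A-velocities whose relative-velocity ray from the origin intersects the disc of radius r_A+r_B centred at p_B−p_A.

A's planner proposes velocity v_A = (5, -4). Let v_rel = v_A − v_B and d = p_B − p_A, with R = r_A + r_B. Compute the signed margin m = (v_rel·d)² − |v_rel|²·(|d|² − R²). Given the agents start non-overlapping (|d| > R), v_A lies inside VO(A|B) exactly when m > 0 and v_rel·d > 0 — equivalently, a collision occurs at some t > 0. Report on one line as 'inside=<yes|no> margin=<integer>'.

d = (-12, 6),  |d|² = 180;  R = 1+8 = 9,  c = 180−9² = 99
v_rel = (0, -12),  |v_rel|² = 144;  v_rel·d = (0)·(-12) + (-12)·(6) = -72
144·t² + 144·t + 99 = 0  ⇒  m = (-72)² − 144·99 = -9072
m = -9072 < 0,  v_rel·d = -72 < 0  ⇒  outside

inside=no margin=-9072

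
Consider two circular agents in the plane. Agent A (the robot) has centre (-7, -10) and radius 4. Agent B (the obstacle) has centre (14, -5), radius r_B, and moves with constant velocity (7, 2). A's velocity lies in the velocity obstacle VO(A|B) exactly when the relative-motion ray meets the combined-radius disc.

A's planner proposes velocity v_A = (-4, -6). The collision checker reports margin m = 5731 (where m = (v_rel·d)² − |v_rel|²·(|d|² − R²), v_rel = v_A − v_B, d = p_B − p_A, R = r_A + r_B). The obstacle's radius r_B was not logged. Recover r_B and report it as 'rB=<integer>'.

m = 5731
d = (21, 5);  v_rel = (-11, -8),  |v_rel|² = 185
v_rel×d = (-11)·(5) − (-8)·(21) = 113
since m = R²·185 − 113²:  R² = (12769 + 5731) / 185 = 100
R = √100 = 10  ⇒  r_B = 10 − 4 = 6

rB=6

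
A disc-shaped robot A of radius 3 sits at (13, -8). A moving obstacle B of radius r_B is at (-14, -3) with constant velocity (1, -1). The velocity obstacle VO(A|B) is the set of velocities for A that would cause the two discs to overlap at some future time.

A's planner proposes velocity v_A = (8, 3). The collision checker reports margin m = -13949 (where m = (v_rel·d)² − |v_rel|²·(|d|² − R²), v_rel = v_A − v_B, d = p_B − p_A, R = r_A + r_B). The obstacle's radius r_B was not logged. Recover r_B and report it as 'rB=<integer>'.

m = -13949
d = (-27, 5);  v_rel = (7, 4),  |v_rel|² = 65
v_rel×d = (7)·(5) − (4)·(-27) = 143
since m = R²·65 − 143²:  R² = (20449 + -13949) / 65 = 100
R = √100 = 10  ⇒  r_B = 10 − 3 = 7

rB=7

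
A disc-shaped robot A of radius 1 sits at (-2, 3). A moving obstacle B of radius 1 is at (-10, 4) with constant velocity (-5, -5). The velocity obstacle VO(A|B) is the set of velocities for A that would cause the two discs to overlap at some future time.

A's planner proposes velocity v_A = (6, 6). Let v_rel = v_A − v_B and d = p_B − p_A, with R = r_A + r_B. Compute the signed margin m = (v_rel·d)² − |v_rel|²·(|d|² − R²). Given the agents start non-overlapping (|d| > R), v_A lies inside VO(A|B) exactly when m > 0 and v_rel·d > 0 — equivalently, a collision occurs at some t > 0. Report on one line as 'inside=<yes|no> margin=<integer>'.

d = (-8, 1),  |d|² = 65;  R = 1+1 = 2,  c = 65−2² = 61
v_rel = (11, 11),  |v_rel|² = 242;  v_rel·d = (11)·(-8) + (11)·(1) = -77
242·t² + 154·t + 61 = 0  ⇒  m = (-77)² − 242·61 = -8833
m = -8833 < 0,  v_rel·d = -77 < 0  ⇒  outside

inside=no margin=-8833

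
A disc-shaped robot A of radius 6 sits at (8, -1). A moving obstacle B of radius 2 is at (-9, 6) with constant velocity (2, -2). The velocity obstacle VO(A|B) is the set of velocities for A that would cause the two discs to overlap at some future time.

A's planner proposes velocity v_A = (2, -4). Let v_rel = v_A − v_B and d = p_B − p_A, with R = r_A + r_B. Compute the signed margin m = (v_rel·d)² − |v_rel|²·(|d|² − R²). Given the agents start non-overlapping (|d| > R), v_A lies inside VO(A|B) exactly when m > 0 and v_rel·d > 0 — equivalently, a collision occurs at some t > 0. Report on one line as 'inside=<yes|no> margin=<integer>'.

d = (-17, 7),  |d|² = 338;  R = 6+2 = 8,  c = 338−8² = 274
v_rel = (0, -2),  |v_rel|² = 4;  v_rel·d = (0)·(-17) + (-2)·(7) = -14
4·t² + 28·t + 274 = 0  ⇒  m = (-14)² − 4·274 = -900
m = -900 < 0,  v_rel·d = -14 < 0  ⇒  outside

inside=no margin=-900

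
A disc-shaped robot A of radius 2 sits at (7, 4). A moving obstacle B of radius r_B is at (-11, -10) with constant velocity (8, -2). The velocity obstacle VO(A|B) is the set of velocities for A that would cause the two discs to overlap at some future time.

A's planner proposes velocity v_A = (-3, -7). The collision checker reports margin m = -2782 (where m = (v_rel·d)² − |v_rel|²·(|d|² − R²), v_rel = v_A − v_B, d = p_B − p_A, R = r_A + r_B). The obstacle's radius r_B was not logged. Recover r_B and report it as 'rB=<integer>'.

m = -2782
d = (-18, -14);  v_rel = (-11, -5),  |v_rel|² = 146
v_rel×d = (-11)·(-14) − (-5)·(-18) = 64
since m = R²·146 − 64²:  R² = (4096 + -2782) / 146 = 9
R = √9 = 3  ⇒  r_B = 3 − 2 = 1

rB=1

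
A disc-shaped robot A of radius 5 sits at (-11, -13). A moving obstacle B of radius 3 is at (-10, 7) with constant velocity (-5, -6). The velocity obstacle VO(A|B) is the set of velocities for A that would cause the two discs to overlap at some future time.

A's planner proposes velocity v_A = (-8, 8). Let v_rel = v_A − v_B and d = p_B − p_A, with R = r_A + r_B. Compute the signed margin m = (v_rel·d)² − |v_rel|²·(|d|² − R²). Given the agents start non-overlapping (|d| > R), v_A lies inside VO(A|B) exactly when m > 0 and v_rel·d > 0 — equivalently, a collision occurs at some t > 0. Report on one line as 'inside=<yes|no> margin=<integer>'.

d = (1, 20),  |d|² = 401;  R = 5+3 = 8,  c = 401−8² = 337
v_rel = (-3, 14),  |v_rel|² = 205;  v_rel·d = (-3)·(1) + (14)·(20) = 277
205·t² − 554·t + 337 = 0  ⇒  m = 277² − 205·337 = 7644
m = 7644 > 0,  v_rel·d = 277 > 0  ⇒  inside

inside=yes margin=7644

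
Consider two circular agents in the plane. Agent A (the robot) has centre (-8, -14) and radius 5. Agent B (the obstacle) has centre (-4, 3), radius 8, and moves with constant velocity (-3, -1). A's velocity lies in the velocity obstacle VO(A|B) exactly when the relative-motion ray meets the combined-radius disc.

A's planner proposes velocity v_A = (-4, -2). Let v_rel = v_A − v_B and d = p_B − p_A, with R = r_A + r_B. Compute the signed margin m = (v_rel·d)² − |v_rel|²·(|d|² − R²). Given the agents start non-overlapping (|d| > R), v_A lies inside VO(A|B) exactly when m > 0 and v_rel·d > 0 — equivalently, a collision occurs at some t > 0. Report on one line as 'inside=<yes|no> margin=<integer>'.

d = (4, 17),  |d|² = 305;  R = 5+8 = 13,  c = 305−13² = 136
v_rel = (-1, -1),  |v_rel|² = 2;  v_rel·d = (-1)·(4) + (-1)·(17) = -21
2·t² + 42·t + 136 = 0  ⇒  m = (-21)² − 2·136 = 169
m = 169 > 0,  v_rel·d = -21 < 0  ⇒  outside

inside=no margin=169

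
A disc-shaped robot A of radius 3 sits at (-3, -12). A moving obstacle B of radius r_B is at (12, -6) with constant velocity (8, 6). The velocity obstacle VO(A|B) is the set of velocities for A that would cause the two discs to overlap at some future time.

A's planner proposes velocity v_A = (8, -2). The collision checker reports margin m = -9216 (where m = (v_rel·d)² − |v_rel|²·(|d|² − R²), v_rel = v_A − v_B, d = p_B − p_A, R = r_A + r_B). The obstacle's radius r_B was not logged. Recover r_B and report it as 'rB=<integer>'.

m = -9216
d = (15, 6);  v_rel = (0, -8),  |v_rel|² = 64
v_rel×d = (0)·(6) − (-8)·(15) = 120
since m = R²·64 − 120²:  R² = (14400 + -9216) / 64 = 81
R = √81 = 9  ⇒  r_B = 9 − 3 = 6

rB=6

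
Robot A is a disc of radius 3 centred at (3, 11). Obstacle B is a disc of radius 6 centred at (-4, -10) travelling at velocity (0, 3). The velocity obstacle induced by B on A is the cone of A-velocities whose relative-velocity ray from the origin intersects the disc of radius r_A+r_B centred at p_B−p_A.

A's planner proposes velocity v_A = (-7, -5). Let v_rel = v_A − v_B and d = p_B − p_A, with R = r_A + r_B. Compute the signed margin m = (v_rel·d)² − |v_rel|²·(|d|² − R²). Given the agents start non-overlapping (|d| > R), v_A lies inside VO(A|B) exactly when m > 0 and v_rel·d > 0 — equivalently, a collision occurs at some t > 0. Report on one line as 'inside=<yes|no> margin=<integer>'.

d = (-7, -21),  |d|² = 490;  R = 3+6 = 9,  c = 490−9² = 409
v_rel = (-7, -8),  |v_rel|² = 113;  v_rel·d = (-7)·(-7) + (-8)·(-21) = 217
113·t² − 434·t + 409 = 0  ⇒  m = 217² − 113·409 = 872
m = 872 > 0,  v_rel·d = 217 > 0  ⇒  inside

inside=yes margin=872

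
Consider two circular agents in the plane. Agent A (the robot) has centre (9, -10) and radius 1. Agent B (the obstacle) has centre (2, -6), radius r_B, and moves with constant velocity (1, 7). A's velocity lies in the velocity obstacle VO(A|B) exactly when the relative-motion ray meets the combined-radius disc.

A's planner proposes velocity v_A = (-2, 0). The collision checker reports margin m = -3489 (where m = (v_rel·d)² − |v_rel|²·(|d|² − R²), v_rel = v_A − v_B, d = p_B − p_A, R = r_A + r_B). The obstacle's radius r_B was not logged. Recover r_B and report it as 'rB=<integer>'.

m = -3489
d = (-7, 4);  v_rel = (-3, -7),  |v_rel|² = 58
v_rel×d = (-3)·(4) − (-7)·(-7) = -61
since m = R²·58 − (-61)²:  R² = (3721 + -3489) / 58 = 4
R = √4 = 2  ⇒  r_B = 2 − 1 = 1

rB=1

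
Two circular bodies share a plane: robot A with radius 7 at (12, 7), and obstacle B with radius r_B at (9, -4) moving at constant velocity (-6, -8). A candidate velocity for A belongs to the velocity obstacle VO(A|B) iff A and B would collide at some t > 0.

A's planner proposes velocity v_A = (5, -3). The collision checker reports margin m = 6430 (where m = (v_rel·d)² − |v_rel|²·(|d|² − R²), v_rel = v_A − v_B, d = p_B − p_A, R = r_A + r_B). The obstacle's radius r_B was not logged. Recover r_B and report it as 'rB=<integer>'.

m = 6430
d = (-3, -11);  v_rel = (11, 5),  |v_rel|² = 146
v_rel×d = (11)·(-11) − (5)·(-3) = -106
since m = R²·146 − (-106)²:  R² = (11236 + 6430) / 146 = 121
R = √121 = 11  ⇒  r_B = 11 − 7 = 4

rB=4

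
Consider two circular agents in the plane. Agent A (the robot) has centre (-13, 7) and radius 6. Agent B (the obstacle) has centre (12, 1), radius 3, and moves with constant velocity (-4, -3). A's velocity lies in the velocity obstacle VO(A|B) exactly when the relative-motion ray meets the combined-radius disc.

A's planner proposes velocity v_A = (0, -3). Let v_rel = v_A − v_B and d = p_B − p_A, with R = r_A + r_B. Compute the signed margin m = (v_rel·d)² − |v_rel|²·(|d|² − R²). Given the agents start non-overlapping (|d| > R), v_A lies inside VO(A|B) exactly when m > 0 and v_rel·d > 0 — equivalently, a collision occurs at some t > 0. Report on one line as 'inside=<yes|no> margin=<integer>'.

d = (25, -6),  |d|² = 661;  R = 6+3 = 9,  c = 661−9² = 580
v_rel = (4, 0),  |v_rel|² = 16;  v_rel·d = (4)·(25) + (0)·(-6) = 100
16·t² − 200·t + 580 = 0  ⇒  m = 100² − 16·580 = 720
m = 720 > 0,  v_rel·d = 100 > 0  ⇒  inside

inside=yes margin=720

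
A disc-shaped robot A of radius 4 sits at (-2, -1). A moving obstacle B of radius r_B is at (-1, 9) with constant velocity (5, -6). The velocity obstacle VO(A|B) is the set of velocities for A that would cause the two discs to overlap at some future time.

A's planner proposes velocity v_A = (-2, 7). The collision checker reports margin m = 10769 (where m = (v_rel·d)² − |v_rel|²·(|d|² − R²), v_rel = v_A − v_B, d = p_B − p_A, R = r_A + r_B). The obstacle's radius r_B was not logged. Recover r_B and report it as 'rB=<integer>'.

m = 10769
d = (1, 10);  v_rel = (-7, 13),  |v_rel|² = 218
v_rel×d = (-7)·(10) − (13)·(1) = -83
since m = R²·218 − (-83)²:  R² = (6889 + 10769) / 218 = 81
R = √81 = 9  ⇒  r_B = 9 − 4 = 5

rB=5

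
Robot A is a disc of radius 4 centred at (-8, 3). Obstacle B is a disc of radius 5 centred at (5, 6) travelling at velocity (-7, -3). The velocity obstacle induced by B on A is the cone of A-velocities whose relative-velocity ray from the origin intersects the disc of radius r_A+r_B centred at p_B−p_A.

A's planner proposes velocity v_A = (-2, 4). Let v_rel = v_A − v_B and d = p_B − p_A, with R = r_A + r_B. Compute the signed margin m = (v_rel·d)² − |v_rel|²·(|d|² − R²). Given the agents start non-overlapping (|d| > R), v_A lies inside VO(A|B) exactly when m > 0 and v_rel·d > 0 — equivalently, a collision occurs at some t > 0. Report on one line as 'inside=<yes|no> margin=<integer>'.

d = (13, 3),  |d|² = 178;  R = 4+5 = 9,  c = 178−9² = 97
v_rel = (5, 7),  |v_rel|² = 74;  v_rel·d = (5)·(13) + (7)·(3) = 86
74·t² − 172·t + 97 = 0  ⇒  m = 86² − 74·97 = 218
m = 218 > 0,  v_rel·d = 86 > 0  ⇒  inside

inside=yes margin=218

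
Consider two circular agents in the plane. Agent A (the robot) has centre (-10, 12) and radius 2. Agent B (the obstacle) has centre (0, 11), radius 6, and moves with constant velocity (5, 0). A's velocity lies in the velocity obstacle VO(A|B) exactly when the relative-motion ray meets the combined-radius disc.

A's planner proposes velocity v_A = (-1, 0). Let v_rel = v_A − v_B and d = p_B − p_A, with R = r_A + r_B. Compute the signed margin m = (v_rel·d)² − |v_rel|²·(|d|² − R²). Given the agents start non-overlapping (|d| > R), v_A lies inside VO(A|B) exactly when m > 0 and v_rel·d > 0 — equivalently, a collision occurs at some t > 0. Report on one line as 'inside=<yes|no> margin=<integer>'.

d = (10, -1),  |d|² = 101;  R = 2+6 = 8,  c = 101−8² = 37
v_rel = (-6, 0),  |v_rel|² = 36;  v_rel·d = (-6)·(10) + (0)·(-1) = -60
36·t² + 120·t + 37 = 0  ⇒  m = (-60)² − 36·37 = 2268
m = 2268 > 0,  v_rel·d = -60 < 0  ⇒  outside

inside=no margin=2268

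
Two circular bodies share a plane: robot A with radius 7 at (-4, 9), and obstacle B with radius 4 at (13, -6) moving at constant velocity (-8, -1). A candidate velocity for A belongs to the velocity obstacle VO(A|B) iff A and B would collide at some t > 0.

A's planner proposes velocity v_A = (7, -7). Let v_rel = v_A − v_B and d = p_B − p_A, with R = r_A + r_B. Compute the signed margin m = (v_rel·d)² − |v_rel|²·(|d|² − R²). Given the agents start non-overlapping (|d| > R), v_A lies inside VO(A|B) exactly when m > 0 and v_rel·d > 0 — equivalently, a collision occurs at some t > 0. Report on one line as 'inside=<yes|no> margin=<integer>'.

d = (17, -15),  |d|² = 514;  R = 7+4 = 11,  c = 514−11² = 393
v_rel = (15, -6),  |v_rel|² = 261;  v_rel·d = (15)·(17) + (-6)·(-15) = 345
261·t² − 690·t + 393 = 0  ⇒  m = 345² − 261·393 = 16452
m = 16452 > 0,  v_rel·d = 345 > 0  ⇒  inside

inside=yes margin=16452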